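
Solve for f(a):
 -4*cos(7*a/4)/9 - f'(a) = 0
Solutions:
 f(a) = C1 - 16*sin(7*a/4)/63


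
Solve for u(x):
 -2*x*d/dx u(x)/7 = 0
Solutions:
 u(x) = C1


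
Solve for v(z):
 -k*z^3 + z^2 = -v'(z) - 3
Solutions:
 v(z) = C1 + k*z^4/4 - z^3/3 - 3*z


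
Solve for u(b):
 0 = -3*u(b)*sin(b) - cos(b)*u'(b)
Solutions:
 u(b) = C1*cos(b)^3


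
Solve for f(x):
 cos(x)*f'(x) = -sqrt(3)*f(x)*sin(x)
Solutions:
 f(x) = C1*cos(x)^(sqrt(3))


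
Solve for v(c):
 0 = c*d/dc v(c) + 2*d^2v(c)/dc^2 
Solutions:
 v(c) = C1 + C2*erf(c/2)


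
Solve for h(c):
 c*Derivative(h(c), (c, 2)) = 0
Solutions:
 h(c) = C1 + C2*c


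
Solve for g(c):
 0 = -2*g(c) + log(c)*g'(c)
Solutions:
 g(c) = C1*exp(2*li(c))


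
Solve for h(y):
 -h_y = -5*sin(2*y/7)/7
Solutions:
 h(y) = C1 - 5*cos(2*y/7)/2


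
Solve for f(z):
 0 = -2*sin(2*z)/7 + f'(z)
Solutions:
 f(z) = C1 - cos(2*z)/7


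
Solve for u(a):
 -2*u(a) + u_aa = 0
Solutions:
 u(a) = C1*exp(-sqrt(2)*a) + C2*exp(sqrt(2)*a)


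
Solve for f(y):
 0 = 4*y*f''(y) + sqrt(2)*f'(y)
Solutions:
 f(y) = C1 + C2*y^(1 - sqrt(2)/4)


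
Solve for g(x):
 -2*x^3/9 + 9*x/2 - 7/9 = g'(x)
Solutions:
 g(x) = C1 - x^4/18 + 9*x^2/4 - 7*x/9


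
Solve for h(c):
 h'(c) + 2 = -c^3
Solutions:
 h(c) = C1 - c^4/4 - 2*c


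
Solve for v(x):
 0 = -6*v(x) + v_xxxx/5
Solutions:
 v(x) = C1*exp(-30^(1/4)*x) + C2*exp(30^(1/4)*x) + C3*sin(30^(1/4)*x) + C4*cos(30^(1/4)*x)


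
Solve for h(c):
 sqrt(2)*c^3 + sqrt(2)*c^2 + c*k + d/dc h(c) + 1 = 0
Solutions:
 h(c) = C1 - sqrt(2)*c^4/4 - sqrt(2)*c^3/3 - c^2*k/2 - c


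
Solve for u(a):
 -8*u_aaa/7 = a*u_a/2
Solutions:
 u(a) = C1 + Integral(C2*airyai(-2^(2/3)*7^(1/3)*a/4) + C3*airybi(-2^(2/3)*7^(1/3)*a/4), a)


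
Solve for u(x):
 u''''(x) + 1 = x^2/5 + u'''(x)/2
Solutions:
 u(x) = C1 + C2*x + C3*x^2 + C4*exp(x/2) - x^5/150 - x^4/15 - x^3/5


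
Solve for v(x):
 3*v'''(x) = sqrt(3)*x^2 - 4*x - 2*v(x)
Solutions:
 v(x) = C3*exp(-2^(1/3)*3^(2/3)*x/3) + sqrt(3)*x^2/2 - 2*x + (C1*sin(2^(1/3)*3^(1/6)*x/2) + C2*cos(2^(1/3)*3^(1/6)*x/2))*exp(2^(1/3)*3^(2/3)*x/6)


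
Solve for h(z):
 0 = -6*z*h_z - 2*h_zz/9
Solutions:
 h(z) = C1 + C2*erf(3*sqrt(6)*z/2)


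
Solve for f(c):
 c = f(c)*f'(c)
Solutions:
 f(c) = -sqrt(C1 + c^2)
 f(c) = sqrt(C1 + c^2)


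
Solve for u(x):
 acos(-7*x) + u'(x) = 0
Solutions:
 u(x) = C1 - x*acos(-7*x) - sqrt(1 - 49*x^2)/7


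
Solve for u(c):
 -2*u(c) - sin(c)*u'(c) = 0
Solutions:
 u(c) = C1*(cos(c) + 1)/(cos(c) - 1)


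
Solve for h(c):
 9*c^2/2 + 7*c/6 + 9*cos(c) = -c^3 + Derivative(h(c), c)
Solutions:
 h(c) = C1 + c^4/4 + 3*c^3/2 + 7*c^2/12 + 9*sin(c)


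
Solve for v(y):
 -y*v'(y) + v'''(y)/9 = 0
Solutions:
 v(y) = C1 + Integral(C2*airyai(3^(2/3)*y) + C3*airybi(3^(2/3)*y), y)


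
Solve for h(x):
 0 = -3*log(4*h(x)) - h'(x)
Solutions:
 Integral(1/(log(_y) + 2*log(2)), (_y, h(x)))/3 = C1 - x


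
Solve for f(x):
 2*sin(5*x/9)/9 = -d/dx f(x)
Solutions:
 f(x) = C1 + 2*cos(5*x/9)/5


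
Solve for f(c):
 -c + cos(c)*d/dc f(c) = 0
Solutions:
 f(c) = C1 + Integral(c/cos(c), c)


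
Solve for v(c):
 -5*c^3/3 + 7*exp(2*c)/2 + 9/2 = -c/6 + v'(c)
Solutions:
 v(c) = C1 - 5*c^4/12 + c^2/12 + 9*c/2 + 7*exp(2*c)/4


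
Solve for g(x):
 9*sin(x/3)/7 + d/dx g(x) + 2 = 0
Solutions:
 g(x) = C1 - 2*x + 27*cos(x/3)/7


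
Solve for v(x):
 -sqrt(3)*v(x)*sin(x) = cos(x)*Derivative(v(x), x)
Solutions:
 v(x) = C1*cos(x)^(sqrt(3))


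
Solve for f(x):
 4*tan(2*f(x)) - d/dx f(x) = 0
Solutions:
 f(x) = -asin(C1*exp(8*x))/2 + pi/2
 f(x) = asin(C1*exp(8*x))/2


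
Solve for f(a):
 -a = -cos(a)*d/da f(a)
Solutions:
 f(a) = C1 + Integral(a/cos(a), a)


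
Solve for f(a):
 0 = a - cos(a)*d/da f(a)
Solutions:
 f(a) = C1 + Integral(a/cos(a), a)


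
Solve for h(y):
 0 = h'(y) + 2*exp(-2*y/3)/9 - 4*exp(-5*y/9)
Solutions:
 h(y) = C1 + exp(-2*y/3)/3 - 36*exp(-5*y/9)/5


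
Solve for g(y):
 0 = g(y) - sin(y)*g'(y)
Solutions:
 g(y) = C1*sqrt(cos(y) - 1)/sqrt(cos(y) + 1)


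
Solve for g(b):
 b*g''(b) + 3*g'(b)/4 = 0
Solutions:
 g(b) = C1 + C2*b^(1/4)


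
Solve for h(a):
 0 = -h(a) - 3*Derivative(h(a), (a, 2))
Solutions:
 h(a) = C1*sin(sqrt(3)*a/3) + C2*cos(sqrt(3)*a/3)


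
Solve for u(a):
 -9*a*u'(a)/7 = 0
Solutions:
 u(a) = C1


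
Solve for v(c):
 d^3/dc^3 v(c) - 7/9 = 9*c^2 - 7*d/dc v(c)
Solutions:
 v(c) = C1 + C2*sin(sqrt(7)*c) + C3*cos(sqrt(7)*c) + 3*c^3/7 - 113*c/441


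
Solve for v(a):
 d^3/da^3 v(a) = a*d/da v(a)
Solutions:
 v(a) = C1 + Integral(C2*airyai(a) + C3*airybi(a), a)


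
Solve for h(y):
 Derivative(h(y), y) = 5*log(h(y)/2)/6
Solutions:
 6*Integral(1/(-log(_y) + log(2)), (_y, h(y)))/5 = C1 - y


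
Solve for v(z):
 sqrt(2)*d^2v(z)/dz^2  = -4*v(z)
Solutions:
 v(z) = C1*sin(2^(3/4)*z) + C2*cos(2^(3/4)*z)


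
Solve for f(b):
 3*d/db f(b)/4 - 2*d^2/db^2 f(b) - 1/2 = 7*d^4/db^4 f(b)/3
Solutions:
 f(b) = C1 + C2*exp(7^(1/3)*b*(-(63 + sqrt(7553))^(1/3) + 8*7^(1/3)/(63 + sqrt(7553))^(1/3))/28)*sin(sqrt(3)*7^(1/3)*b*(8*7^(1/3)/(63 + sqrt(7553))^(1/3) + (63 + sqrt(7553))^(1/3))/28) + C3*exp(7^(1/3)*b*(-(63 + sqrt(7553))^(1/3) + 8*7^(1/3)/(63 + sqrt(7553))^(1/3))/28)*cos(sqrt(3)*7^(1/3)*b*(8*7^(1/3)/(63 + sqrt(7553))^(1/3) + (63 + sqrt(7553))^(1/3))/28) + C4*exp(-7^(1/3)*b*(-(63 + sqrt(7553))^(1/3) + 8*7^(1/3)/(63 + sqrt(7553))^(1/3))/14) + 2*b/3


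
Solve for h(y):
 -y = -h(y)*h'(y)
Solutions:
 h(y) = -sqrt(C1 + y^2)
 h(y) = sqrt(C1 + y^2)


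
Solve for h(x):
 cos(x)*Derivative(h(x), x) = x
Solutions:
 h(x) = C1 + Integral(x/cos(x), x)


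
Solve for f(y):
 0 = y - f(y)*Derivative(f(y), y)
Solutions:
 f(y) = -sqrt(C1 + y^2)
 f(y) = sqrt(C1 + y^2)


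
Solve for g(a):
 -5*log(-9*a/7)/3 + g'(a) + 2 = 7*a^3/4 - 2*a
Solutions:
 g(a) = C1 + 7*a^4/16 - a^2 + 5*a*log(-a)/3 + a*(-2*log(7) - 11/3 + log(21)/3 + 3*log(3))


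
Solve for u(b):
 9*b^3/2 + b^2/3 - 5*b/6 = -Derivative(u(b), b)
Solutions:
 u(b) = C1 - 9*b^4/8 - b^3/9 + 5*b^2/12


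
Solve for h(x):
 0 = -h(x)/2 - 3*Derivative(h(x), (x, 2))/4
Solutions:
 h(x) = C1*sin(sqrt(6)*x/3) + C2*cos(sqrt(6)*x/3)


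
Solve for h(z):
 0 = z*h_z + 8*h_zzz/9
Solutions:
 h(z) = C1 + Integral(C2*airyai(-3^(2/3)*z/2) + C3*airybi(-3^(2/3)*z/2), z)


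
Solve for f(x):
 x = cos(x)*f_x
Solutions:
 f(x) = C1 + Integral(x/cos(x), x)


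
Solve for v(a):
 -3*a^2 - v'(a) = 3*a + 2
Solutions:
 v(a) = C1 - a^3 - 3*a^2/2 - 2*a


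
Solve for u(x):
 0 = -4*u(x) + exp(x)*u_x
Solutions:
 u(x) = C1*exp(-4*exp(-x))


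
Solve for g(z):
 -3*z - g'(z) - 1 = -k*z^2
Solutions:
 g(z) = C1 + k*z^3/3 - 3*z^2/2 - z


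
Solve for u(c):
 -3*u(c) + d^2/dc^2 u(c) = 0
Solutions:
 u(c) = C1*exp(-sqrt(3)*c) + C2*exp(sqrt(3)*c)


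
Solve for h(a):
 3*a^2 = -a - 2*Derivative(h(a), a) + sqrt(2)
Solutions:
 h(a) = C1 - a^3/2 - a^2/4 + sqrt(2)*a/2


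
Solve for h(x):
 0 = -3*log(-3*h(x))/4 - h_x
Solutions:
 4*Integral(1/(log(-_y) + log(3)), (_y, h(x)))/3 = C1 - x


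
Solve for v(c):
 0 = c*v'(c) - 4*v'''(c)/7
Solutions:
 v(c) = C1 + Integral(C2*airyai(14^(1/3)*c/2) + C3*airybi(14^(1/3)*c/2), c)


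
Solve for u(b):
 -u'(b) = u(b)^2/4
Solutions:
 u(b) = 4/(C1 + b)


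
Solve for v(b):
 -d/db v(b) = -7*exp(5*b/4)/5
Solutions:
 v(b) = C1 + 28*exp(5*b/4)/25


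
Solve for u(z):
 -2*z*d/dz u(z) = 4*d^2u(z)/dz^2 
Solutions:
 u(z) = C1 + C2*erf(z/2)


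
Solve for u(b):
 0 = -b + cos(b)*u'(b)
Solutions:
 u(b) = C1 + Integral(b/cos(b), b)


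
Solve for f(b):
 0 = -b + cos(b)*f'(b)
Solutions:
 f(b) = C1 + Integral(b/cos(b), b)


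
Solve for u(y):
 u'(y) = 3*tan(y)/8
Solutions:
 u(y) = C1 - 3*log(cos(y))/8


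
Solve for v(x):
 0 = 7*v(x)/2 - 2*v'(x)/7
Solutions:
 v(x) = C1*exp(49*x/4)


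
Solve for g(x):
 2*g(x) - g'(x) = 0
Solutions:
 g(x) = C1*exp(2*x)


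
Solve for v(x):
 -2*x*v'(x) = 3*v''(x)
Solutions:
 v(x) = C1 + C2*erf(sqrt(3)*x/3)


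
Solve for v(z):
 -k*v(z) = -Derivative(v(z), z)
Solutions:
 v(z) = C1*exp(k*z)


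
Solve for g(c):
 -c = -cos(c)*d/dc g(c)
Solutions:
 g(c) = C1 + Integral(c/cos(c), c)


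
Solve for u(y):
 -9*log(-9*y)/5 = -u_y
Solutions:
 u(y) = C1 + 9*y*log(-y)/5 + 9*y*(-1 + 2*log(3))/5


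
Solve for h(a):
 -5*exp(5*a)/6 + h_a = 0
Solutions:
 h(a) = C1 + exp(5*a)/6


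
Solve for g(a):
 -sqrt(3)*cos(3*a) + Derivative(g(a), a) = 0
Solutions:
 g(a) = C1 + sqrt(3)*sin(3*a)/3


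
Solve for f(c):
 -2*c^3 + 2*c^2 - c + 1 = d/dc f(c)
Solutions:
 f(c) = C1 - c^4/2 + 2*c^3/3 - c^2/2 + c


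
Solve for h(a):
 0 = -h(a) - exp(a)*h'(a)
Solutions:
 h(a) = C1*exp(exp(-a))


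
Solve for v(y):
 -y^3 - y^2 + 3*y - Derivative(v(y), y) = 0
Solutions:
 v(y) = C1 - y^4/4 - y^3/3 + 3*y^2/2


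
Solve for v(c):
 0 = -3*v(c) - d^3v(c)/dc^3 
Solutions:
 v(c) = C3*exp(-3^(1/3)*c) + (C1*sin(3^(5/6)*c/2) + C2*cos(3^(5/6)*c/2))*exp(3^(1/3)*c/2)


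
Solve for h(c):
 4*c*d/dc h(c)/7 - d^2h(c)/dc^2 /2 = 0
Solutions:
 h(c) = C1 + C2*erfi(2*sqrt(7)*c/7)


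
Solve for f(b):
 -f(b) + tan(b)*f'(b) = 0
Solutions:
 f(b) = C1*sin(b)


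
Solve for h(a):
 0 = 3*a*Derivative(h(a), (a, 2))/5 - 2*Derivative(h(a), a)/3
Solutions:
 h(a) = C1 + C2*a^(19/9)


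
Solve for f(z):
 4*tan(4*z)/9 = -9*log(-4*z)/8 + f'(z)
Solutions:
 f(z) = C1 + 9*z*log(-z)/8 - 9*z/8 + 9*z*log(2)/4 - log(cos(4*z))/9


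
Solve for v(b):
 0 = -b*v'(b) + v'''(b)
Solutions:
 v(b) = C1 + Integral(C2*airyai(b) + C3*airybi(b), b)


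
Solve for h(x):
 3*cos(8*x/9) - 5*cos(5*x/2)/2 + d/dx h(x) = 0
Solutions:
 h(x) = C1 - 27*sin(8*x/9)/8 + sin(5*x/2)


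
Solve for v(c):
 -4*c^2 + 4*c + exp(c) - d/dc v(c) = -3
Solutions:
 v(c) = C1 - 4*c^3/3 + 2*c^2 + 3*c + exp(c)


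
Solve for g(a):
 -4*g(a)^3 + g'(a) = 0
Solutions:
 g(a) = -sqrt(2)*sqrt(-1/(C1 + 4*a))/2
 g(a) = sqrt(2)*sqrt(-1/(C1 + 4*a))/2


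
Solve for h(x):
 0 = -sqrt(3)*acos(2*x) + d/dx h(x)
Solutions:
 h(x) = C1 + sqrt(3)*(x*acos(2*x) - sqrt(1 - 4*x^2)/2)


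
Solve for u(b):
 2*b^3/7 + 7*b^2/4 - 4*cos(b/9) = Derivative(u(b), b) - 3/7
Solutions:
 u(b) = C1 + b^4/14 + 7*b^3/12 + 3*b/7 - 36*sin(b/9)


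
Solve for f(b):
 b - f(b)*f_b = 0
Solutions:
 f(b) = -sqrt(C1 + b^2)
 f(b) = sqrt(C1 + b^2)


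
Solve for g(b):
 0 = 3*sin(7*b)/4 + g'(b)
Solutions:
 g(b) = C1 + 3*cos(7*b)/28


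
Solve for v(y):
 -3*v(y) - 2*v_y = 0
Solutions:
 v(y) = C1*exp(-3*y/2)


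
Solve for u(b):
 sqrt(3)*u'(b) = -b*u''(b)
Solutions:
 u(b) = C1 + C2*b^(1 - sqrt(3))


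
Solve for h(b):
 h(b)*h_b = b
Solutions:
 h(b) = -sqrt(C1 + b^2)
 h(b) = sqrt(C1 + b^2)


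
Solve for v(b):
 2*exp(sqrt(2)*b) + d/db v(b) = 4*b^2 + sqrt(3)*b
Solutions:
 v(b) = C1 + 4*b^3/3 + sqrt(3)*b^2/2 - sqrt(2)*exp(sqrt(2)*b)


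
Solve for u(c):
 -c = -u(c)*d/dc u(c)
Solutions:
 u(c) = -sqrt(C1 + c^2)
 u(c) = sqrt(C1 + c^2)


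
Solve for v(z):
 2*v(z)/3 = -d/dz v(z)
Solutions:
 v(z) = C1*exp(-2*z/3)


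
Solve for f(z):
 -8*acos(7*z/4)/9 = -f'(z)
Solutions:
 f(z) = C1 + 8*z*acos(7*z/4)/9 - 8*sqrt(16 - 49*z^2)/63


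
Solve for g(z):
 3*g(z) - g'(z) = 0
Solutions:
 g(z) = C1*exp(3*z)


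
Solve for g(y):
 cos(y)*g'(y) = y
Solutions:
 g(y) = C1 + Integral(y/cos(y), y)


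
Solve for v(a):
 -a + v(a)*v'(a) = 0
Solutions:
 v(a) = -sqrt(C1 + a^2)
 v(a) = sqrt(C1 + a^2)


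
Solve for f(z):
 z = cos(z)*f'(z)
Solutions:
 f(z) = C1 + Integral(z/cos(z), z)


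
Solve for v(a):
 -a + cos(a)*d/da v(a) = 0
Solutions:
 v(a) = C1 + Integral(a/cos(a), a)


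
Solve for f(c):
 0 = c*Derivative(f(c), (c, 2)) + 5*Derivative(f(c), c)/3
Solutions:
 f(c) = C1 + C2/c^(2/3)


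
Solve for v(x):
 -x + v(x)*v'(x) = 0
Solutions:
 v(x) = -sqrt(C1 + x^2)
 v(x) = sqrt(C1 + x^2)


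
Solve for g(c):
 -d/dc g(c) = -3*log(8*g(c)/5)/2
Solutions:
 -2*Integral(1/(log(_y) - log(5) + 3*log(2)), (_y, g(c)))/3 = C1 - c


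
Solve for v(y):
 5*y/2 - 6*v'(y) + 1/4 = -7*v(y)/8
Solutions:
 v(y) = C1*exp(7*y/48) - 20*y/7 - 974/49


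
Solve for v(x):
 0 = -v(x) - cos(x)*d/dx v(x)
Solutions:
 v(x) = C1*sqrt(sin(x) - 1)/sqrt(sin(x) + 1)


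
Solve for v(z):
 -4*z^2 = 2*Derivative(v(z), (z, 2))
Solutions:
 v(z) = C1 + C2*z - z^4/6


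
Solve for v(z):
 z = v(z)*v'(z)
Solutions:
 v(z) = -sqrt(C1 + z^2)
 v(z) = sqrt(C1 + z^2)


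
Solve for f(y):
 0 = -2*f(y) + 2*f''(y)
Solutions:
 f(y) = C1*exp(-y) + C2*exp(y)


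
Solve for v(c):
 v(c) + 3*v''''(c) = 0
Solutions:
 v(c) = (C1*sin(sqrt(2)*3^(3/4)*c/6) + C2*cos(sqrt(2)*3^(3/4)*c/6))*exp(-sqrt(2)*3^(3/4)*c/6) + (C3*sin(sqrt(2)*3^(3/4)*c/6) + C4*cos(sqrt(2)*3^(3/4)*c/6))*exp(sqrt(2)*3^(3/4)*c/6)


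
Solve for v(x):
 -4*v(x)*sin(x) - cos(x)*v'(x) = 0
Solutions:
 v(x) = C1*cos(x)^4


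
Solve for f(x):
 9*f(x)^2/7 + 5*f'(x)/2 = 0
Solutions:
 f(x) = 35/(C1 + 18*x)


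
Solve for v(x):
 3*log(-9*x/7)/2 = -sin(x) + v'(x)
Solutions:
 v(x) = C1 + 3*x*log(-x)/2 - 3*x*log(7)/2 - 3*x/2 + 3*x*log(3) - cos(x)


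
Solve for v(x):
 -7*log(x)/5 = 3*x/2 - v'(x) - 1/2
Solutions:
 v(x) = C1 + 3*x^2/4 + 7*x*log(x)/5 - 19*x/10


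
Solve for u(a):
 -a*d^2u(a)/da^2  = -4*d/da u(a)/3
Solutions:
 u(a) = C1 + C2*a^(7/3)


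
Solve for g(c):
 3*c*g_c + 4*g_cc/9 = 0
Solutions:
 g(c) = C1 + C2*erf(3*sqrt(6)*c/4)


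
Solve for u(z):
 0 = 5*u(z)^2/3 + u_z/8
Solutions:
 u(z) = 3/(C1 + 40*z)


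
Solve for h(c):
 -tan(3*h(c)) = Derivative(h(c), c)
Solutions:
 h(c) = -asin(C1*exp(-3*c))/3 + pi/3
 h(c) = asin(C1*exp(-3*c))/3


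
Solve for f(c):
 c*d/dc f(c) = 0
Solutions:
 f(c) = C1


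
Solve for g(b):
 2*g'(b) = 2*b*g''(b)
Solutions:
 g(b) = C1 + C2*b^2


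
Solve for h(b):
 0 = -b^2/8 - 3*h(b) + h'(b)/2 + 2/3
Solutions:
 h(b) = C1*exp(6*b) - b^2/24 - b/72 + 95/432


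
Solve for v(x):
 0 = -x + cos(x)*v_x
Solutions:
 v(x) = C1 + Integral(x/cos(x), x)


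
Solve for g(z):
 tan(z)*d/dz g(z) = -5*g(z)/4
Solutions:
 g(z) = C1/sin(z)^(5/4)


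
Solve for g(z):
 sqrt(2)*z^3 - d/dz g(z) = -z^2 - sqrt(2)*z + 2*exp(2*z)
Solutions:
 g(z) = C1 + sqrt(2)*z^4/4 + z^3/3 + sqrt(2)*z^2/2 - exp(2*z)


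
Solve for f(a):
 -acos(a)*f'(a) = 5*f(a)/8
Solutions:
 f(a) = C1*exp(-5*Integral(1/acos(a), a)/8)


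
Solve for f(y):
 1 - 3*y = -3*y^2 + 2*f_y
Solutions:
 f(y) = C1 + y^3/2 - 3*y^2/4 + y/2


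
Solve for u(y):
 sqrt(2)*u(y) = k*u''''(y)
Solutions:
 u(y) = C1*exp(-2^(1/8)*y*(1/k)^(1/4)) + C2*exp(2^(1/8)*y*(1/k)^(1/4)) + C3*exp(-2^(1/8)*I*y*(1/k)^(1/4)) + C4*exp(2^(1/8)*I*y*(1/k)^(1/4))


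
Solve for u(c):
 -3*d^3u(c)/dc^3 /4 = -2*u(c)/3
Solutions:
 u(c) = C3*exp(2*3^(1/3)*c/3) + (C1*sin(3^(5/6)*c/3) + C2*cos(3^(5/6)*c/3))*exp(-3^(1/3)*c/3)


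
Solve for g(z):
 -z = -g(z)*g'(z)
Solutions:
 g(z) = -sqrt(C1 + z^2)
 g(z) = sqrt(C1 + z^2)


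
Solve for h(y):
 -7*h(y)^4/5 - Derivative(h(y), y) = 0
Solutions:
 h(y) = 5^(1/3)*(1/(C1 + 21*y))^(1/3)
 h(y) = 5^(1/3)*(-3^(2/3) - 3*3^(1/6)*I)*(1/(C1 + 7*y))^(1/3)/6
 h(y) = 5^(1/3)*(-3^(2/3) + 3*3^(1/6)*I)*(1/(C1 + 7*y))^(1/3)/6


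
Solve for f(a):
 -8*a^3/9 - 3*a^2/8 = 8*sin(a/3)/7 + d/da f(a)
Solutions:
 f(a) = C1 - 2*a^4/9 - a^3/8 + 24*cos(a/3)/7


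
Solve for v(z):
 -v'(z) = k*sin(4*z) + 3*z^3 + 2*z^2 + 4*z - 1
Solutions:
 v(z) = C1 + k*cos(4*z)/4 - 3*z^4/4 - 2*z^3/3 - 2*z^2 + z


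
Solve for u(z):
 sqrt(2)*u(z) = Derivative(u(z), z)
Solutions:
 u(z) = C1*exp(sqrt(2)*z)


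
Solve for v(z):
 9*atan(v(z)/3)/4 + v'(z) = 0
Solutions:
 Integral(1/atan(_y/3), (_y, v(z))) = C1 - 9*z/4


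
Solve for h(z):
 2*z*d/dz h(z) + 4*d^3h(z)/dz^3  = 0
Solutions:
 h(z) = C1 + Integral(C2*airyai(-2^(2/3)*z/2) + C3*airybi(-2^(2/3)*z/2), z)


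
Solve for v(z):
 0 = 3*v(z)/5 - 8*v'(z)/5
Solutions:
 v(z) = C1*exp(3*z/8)


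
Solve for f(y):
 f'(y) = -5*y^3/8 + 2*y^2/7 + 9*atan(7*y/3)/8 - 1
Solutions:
 f(y) = C1 - 5*y^4/32 + 2*y^3/21 + 9*y*atan(7*y/3)/8 - y - 27*log(49*y^2 + 9)/112


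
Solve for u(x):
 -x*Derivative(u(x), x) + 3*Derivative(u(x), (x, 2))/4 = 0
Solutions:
 u(x) = C1 + C2*erfi(sqrt(6)*x/3)


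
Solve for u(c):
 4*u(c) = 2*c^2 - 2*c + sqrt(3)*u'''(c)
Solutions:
 u(c) = C3*exp(2^(2/3)*3^(5/6)*c/3) + c^2/2 - c/2 + (C1*sin(2^(2/3)*3^(1/3)*c/2) + C2*cos(2^(2/3)*3^(1/3)*c/2))*exp(-2^(2/3)*3^(5/6)*c/6)


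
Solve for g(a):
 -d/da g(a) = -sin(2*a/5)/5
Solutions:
 g(a) = C1 - cos(2*a/5)/2


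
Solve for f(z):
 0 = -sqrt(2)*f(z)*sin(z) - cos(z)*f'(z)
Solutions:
 f(z) = C1*cos(z)^(sqrt(2))


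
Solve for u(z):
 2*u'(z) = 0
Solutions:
 u(z) = C1


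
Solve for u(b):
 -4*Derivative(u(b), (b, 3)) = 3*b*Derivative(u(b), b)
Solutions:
 u(b) = C1 + Integral(C2*airyai(-6^(1/3)*b/2) + C3*airybi(-6^(1/3)*b/2), b)


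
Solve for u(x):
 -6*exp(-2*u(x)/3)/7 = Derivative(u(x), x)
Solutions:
 u(x) = 3*log(-sqrt(C1 - 6*x)) - 3*log(21) + 3*log(42)/2
 u(x) = 3*log(C1 - 6*x)/2 - 3*log(21) + 3*log(42)/2


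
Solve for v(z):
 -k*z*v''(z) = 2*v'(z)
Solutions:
 v(z) = C1 + z^(((re(k) - 2)*re(k) + im(k)^2)/(re(k)^2 + im(k)^2))*(C2*sin(2*log(z)*Abs(im(k))/(re(k)^2 + im(k)^2)) + C3*cos(2*log(z)*im(k)/(re(k)^2 + im(k)^2)))


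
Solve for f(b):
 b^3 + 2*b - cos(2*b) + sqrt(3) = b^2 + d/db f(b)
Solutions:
 f(b) = C1 + b^4/4 - b^3/3 + b^2 + sqrt(3)*b - sin(2*b)/2


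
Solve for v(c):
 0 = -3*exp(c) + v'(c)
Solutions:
 v(c) = C1 + 3*exp(c)


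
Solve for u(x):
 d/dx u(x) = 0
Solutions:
 u(x) = C1


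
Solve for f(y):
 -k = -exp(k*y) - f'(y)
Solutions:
 f(y) = C1 + k*y - exp(k*y)/k


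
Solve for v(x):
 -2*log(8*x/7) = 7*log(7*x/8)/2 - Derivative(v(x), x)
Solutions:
 v(x) = C1 + 11*x*log(x)/2 - 11*x/2 - 9*x*log(2)/2 + 3*x*log(7)/2


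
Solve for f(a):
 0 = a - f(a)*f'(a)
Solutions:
 f(a) = -sqrt(C1 + a^2)
 f(a) = sqrt(C1 + a^2)


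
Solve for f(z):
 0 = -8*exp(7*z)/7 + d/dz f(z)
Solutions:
 f(z) = C1 + 8*exp(7*z)/49


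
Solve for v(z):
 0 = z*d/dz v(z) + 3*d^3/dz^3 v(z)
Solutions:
 v(z) = C1 + Integral(C2*airyai(-3^(2/3)*z/3) + C3*airybi(-3^(2/3)*z/3), z)


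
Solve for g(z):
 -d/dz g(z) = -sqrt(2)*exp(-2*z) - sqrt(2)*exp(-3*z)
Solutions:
 g(z) = C1 - sqrt(2)*exp(-2*z)/2 - sqrt(2)*exp(-3*z)/3


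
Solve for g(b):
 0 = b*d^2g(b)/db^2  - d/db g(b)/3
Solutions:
 g(b) = C1 + C2*b^(4/3)


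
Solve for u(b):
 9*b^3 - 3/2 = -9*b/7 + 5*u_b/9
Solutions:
 u(b) = C1 + 81*b^4/20 + 81*b^2/70 - 27*b/10


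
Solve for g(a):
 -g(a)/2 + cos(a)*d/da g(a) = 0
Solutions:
 g(a) = C1*(sin(a) + 1)^(1/4)/(sin(a) - 1)^(1/4)


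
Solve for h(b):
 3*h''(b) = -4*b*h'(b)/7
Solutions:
 h(b) = C1 + C2*erf(sqrt(42)*b/21)


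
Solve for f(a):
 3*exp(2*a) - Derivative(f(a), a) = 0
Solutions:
 f(a) = C1 + 3*exp(2*a)/2


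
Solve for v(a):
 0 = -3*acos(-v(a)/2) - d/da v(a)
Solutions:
 Integral(1/acos(-_y/2), (_y, v(a))) = C1 - 3*a


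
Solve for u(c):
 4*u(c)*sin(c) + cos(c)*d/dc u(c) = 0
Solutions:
 u(c) = C1*cos(c)^4


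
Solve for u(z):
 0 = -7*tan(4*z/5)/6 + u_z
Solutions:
 u(z) = C1 - 35*log(cos(4*z/5))/24


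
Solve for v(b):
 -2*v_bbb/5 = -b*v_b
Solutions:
 v(b) = C1 + Integral(C2*airyai(2^(2/3)*5^(1/3)*b/2) + C3*airybi(2^(2/3)*5^(1/3)*b/2), b)


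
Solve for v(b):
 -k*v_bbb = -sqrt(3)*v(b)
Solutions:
 v(b) = C1*exp(3^(1/6)*b*(1/k)^(1/3)) + C2*exp(b*(-3^(1/6) + 3^(2/3)*I)*(1/k)^(1/3)/2) + C3*exp(-b*(3^(1/6) + 3^(2/3)*I)*(1/k)^(1/3)/2)


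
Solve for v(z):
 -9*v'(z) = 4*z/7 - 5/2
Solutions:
 v(z) = C1 - 2*z^2/63 + 5*z/18


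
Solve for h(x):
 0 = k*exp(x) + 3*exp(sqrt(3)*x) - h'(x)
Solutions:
 h(x) = C1 + k*exp(x) + sqrt(3)*exp(sqrt(3)*x)


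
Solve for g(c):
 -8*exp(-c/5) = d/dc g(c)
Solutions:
 g(c) = C1 + 40*exp(-c/5)


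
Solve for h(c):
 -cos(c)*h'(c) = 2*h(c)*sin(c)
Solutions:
 h(c) = C1*cos(c)^2


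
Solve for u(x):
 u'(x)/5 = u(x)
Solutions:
 u(x) = C1*exp(5*x)


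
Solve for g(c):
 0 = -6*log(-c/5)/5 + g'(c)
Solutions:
 g(c) = C1 + 6*c*log(-c)/5 + 6*c*(-log(5) - 1)/5


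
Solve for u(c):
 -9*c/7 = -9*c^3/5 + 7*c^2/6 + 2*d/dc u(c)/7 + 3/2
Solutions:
 u(c) = C1 + 63*c^4/40 - 49*c^3/36 - 9*c^2/4 - 21*c/4


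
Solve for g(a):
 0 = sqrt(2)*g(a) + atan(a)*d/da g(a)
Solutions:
 g(a) = C1*exp(-sqrt(2)*Integral(1/atan(a), a))


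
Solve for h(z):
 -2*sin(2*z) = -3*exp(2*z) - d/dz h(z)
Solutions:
 h(z) = C1 - 3*exp(2*z)/2 - cos(2*z)


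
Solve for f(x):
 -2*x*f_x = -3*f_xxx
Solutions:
 f(x) = C1 + Integral(C2*airyai(2^(1/3)*3^(2/3)*x/3) + C3*airybi(2^(1/3)*3^(2/3)*x/3), x)


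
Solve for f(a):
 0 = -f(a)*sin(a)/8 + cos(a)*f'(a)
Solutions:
 f(a) = C1/cos(a)^(1/8)


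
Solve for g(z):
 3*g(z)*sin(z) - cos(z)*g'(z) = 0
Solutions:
 g(z) = C1/cos(z)^3


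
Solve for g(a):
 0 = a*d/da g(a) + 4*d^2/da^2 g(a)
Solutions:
 g(a) = C1 + C2*erf(sqrt(2)*a/4)


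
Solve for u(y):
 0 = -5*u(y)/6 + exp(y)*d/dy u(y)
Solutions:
 u(y) = C1*exp(-5*exp(-y)/6)


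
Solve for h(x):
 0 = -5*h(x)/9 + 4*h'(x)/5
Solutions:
 h(x) = C1*exp(25*x/36)


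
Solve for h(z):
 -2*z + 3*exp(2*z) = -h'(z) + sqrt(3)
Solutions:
 h(z) = C1 + z^2 + sqrt(3)*z - 3*exp(2*z)/2


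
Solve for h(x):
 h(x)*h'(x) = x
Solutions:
 h(x) = -sqrt(C1 + x^2)
 h(x) = sqrt(C1 + x^2)


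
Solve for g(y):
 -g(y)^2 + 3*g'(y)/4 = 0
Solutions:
 g(y) = -3/(C1 + 4*y)


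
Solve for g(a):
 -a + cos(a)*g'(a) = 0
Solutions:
 g(a) = C1 + Integral(a/cos(a), a)


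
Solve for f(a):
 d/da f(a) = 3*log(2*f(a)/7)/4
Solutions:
 -4*Integral(1/(log(_y) - log(7) + log(2)), (_y, f(a)))/3 = C1 - a


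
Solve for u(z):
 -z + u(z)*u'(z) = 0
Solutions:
 u(z) = -sqrt(C1 + z^2)
 u(z) = sqrt(C1 + z^2)


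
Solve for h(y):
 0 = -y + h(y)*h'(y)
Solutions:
 h(y) = -sqrt(C1 + y^2)
 h(y) = sqrt(C1 + y^2)


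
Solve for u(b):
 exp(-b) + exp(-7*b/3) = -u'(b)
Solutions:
 u(b) = C1 + exp(-b) + 3*exp(-7*b/3)/7


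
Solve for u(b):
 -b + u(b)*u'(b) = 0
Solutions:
 u(b) = -sqrt(C1 + b^2)
 u(b) = sqrt(C1 + b^2)


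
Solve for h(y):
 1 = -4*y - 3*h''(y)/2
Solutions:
 h(y) = C1 + C2*y - 4*y^3/9 - y^2/3


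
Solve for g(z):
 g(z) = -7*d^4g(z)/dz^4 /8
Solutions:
 g(z) = (C1*sin(2^(1/4)*7^(3/4)*z/7) + C2*cos(2^(1/4)*7^(3/4)*z/7))*exp(-2^(1/4)*7^(3/4)*z/7) + (C3*sin(2^(1/4)*7^(3/4)*z/7) + C4*cos(2^(1/4)*7^(3/4)*z/7))*exp(2^(1/4)*7^(3/4)*z/7)


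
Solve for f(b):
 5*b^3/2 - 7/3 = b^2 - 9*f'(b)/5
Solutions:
 f(b) = C1 - 25*b^4/72 + 5*b^3/27 + 35*b/27


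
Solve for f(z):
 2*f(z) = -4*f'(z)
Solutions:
 f(z) = C1*exp(-z/2)


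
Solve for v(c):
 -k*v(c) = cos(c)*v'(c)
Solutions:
 v(c) = C1*exp(k*(log(sin(c) - 1) - log(sin(c) + 1))/2)


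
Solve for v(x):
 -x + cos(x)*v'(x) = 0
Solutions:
 v(x) = C1 + Integral(x/cos(x), x)


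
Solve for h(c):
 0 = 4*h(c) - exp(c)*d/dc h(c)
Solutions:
 h(c) = C1*exp(-4*exp(-c))


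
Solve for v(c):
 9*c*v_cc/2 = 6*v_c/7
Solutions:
 v(c) = C1 + C2*c^(25/21)


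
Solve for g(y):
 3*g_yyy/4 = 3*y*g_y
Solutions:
 g(y) = C1 + Integral(C2*airyai(2^(2/3)*y) + C3*airybi(2^(2/3)*y), y)


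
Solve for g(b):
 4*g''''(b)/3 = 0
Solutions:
 g(b) = C1 + C2*b + C3*b^2 + C4*b^3


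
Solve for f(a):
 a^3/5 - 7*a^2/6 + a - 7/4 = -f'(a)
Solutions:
 f(a) = C1 - a^4/20 + 7*a^3/18 - a^2/2 + 7*a/4


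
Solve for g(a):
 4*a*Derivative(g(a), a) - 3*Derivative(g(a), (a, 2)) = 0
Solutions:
 g(a) = C1 + C2*erfi(sqrt(6)*a/3)


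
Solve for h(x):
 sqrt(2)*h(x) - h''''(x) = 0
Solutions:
 h(x) = C1*exp(-2^(1/8)*x) + C2*exp(2^(1/8)*x) + C3*sin(2^(1/8)*x) + C4*cos(2^(1/8)*x)


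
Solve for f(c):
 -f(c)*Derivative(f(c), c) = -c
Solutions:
 f(c) = -sqrt(C1 + c^2)
 f(c) = sqrt(C1 + c^2)


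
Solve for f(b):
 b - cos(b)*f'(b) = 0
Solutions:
 f(b) = C1 + Integral(b/cos(b), b)


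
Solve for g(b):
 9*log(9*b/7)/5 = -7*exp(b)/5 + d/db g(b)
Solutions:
 g(b) = C1 + 9*b*log(b)/5 + 9*b*(-log(7) - 1 + 2*log(3))/5 + 7*exp(b)/5


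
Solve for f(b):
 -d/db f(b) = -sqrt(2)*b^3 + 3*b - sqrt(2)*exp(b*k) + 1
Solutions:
 f(b) = C1 + sqrt(2)*b^4/4 - 3*b^2/2 - b + sqrt(2)*exp(b*k)/k


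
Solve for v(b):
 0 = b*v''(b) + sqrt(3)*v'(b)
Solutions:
 v(b) = C1 + C2*b^(1 - sqrt(3))


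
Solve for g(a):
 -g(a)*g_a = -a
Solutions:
 g(a) = -sqrt(C1 + a^2)
 g(a) = sqrt(C1 + a^2)


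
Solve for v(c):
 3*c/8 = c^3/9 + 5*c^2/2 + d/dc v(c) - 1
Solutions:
 v(c) = C1 - c^4/36 - 5*c^3/6 + 3*c^2/16 + c


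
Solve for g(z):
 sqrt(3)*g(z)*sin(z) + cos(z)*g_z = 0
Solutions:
 g(z) = C1*cos(z)^(sqrt(3))


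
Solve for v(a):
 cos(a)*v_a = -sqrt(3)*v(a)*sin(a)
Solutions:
 v(a) = C1*cos(a)^(sqrt(3))


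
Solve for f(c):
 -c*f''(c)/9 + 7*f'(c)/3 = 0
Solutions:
 f(c) = C1 + C2*c^22


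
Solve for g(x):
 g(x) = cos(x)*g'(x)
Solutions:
 g(x) = C1*sqrt(sin(x) + 1)/sqrt(sin(x) - 1)


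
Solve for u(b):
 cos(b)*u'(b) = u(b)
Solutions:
 u(b) = C1*sqrt(sin(b) + 1)/sqrt(sin(b) - 1)


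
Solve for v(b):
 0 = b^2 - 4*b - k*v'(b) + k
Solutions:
 v(b) = C1 + b^3/(3*k) - 2*b^2/k + b


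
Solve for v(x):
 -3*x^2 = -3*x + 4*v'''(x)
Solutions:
 v(x) = C1 + C2*x + C3*x^2 - x^5/80 + x^4/32


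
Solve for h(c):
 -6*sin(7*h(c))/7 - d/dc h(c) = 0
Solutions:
 h(c) = -acos((-C1 - exp(12*c))/(C1 - exp(12*c)))/7 + 2*pi/7
 h(c) = acos((-C1 - exp(12*c))/(C1 - exp(12*c)))/7


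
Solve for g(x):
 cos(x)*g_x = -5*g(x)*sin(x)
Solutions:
 g(x) = C1*cos(x)^5


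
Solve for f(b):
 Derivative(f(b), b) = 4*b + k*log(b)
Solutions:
 f(b) = C1 + 2*b^2 + b*k*log(b) - b*k


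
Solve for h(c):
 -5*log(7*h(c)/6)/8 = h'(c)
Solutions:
 -8*Integral(1/(-log(_y) - log(7) + log(6)), (_y, h(c)))/5 = C1 - c


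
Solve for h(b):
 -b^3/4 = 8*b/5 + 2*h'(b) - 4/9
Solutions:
 h(b) = C1 - b^4/32 - 2*b^2/5 + 2*b/9


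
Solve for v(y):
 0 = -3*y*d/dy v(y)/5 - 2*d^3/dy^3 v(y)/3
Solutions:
 v(y) = C1 + Integral(C2*airyai(-30^(2/3)*y/10) + C3*airybi(-30^(2/3)*y/10), y)


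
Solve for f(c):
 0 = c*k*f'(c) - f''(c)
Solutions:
 f(c) = Piecewise((-sqrt(2)*sqrt(pi)*C1*erf(sqrt(2)*c*sqrt(-k)/2)/(2*sqrt(-k)) - C2, (k > 0) | (k < 0)), (-C1*c - C2, True))


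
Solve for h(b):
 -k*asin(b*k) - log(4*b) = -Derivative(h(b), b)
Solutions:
 h(b) = C1 + b*log(b) - b + 2*b*log(2) + k*Piecewise((b*asin(b*k) + sqrt(-b^2*k^2 + 1)/k, Ne(k, 0)), (0, True))


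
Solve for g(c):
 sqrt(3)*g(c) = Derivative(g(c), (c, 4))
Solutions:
 g(c) = C1*exp(-3^(1/8)*c) + C2*exp(3^(1/8)*c) + C3*sin(3^(1/8)*c) + C4*cos(3^(1/8)*c)


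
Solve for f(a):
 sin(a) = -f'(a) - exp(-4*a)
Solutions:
 f(a) = C1 + cos(a) + exp(-4*a)/4


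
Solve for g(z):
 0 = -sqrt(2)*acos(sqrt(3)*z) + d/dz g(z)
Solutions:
 g(z) = C1 + sqrt(2)*(z*acos(sqrt(3)*z) - sqrt(3)*sqrt(1 - 3*z^2)/3)


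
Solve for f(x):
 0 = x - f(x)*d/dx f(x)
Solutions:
 f(x) = -sqrt(C1 + x^2)
 f(x) = sqrt(C1 + x^2)


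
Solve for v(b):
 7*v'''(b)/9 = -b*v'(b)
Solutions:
 v(b) = C1 + Integral(C2*airyai(-21^(2/3)*b/7) + C3*airybi(-21^(2/3)*b/7), b)


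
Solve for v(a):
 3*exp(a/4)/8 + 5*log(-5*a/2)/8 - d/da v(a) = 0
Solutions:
 v(a) = C1 + 5*a*log(-a)/8 + 5*a*(-1 - log(2) + log(5))/8 + 3*exp(a/4)/2


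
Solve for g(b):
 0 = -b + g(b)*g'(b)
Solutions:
 g(b) = -sqrt(C1 + b^2)
 g(b) = sqrt(C1 + b^2)


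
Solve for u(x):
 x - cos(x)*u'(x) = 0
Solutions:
 u(x) = C1 + Integral(x/cos(x), x)


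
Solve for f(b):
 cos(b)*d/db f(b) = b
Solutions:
 f(b) = C1 + Integral(b/cos(b), b)


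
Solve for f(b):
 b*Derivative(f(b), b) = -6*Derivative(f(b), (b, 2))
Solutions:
 f(b) = C1 + C2*erf(sqrt(3)*b/6)


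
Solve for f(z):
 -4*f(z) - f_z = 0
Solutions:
 f(z) = C1*exp(-4*z)


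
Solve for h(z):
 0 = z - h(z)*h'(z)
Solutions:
 h(z) = -sqrt(C1 + z^2)
 h(z) = sqrt(C1 + z^2)


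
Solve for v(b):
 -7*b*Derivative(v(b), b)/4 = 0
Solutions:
 v(b) = C1


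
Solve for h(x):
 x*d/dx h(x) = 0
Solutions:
 h(x) = C1


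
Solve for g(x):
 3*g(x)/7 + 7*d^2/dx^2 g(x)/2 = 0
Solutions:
 g(x) = C1*sin(sqrt(6)*x/7) + C2*cos(sqrt(6)*x/7)


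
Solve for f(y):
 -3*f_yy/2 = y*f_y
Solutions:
 f(y) = C1 + C2*erf(sqrt(3)*y/3)


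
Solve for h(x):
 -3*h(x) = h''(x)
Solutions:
 h(x) = C1*sin(sqrt(3)*x) + C2*cos(sqrt(3)*x)


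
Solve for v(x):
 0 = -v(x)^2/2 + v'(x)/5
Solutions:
 v(x) = -2/(C1 + 5*x)


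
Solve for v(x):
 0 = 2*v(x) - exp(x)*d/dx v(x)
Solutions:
 v(x) = C1*exp(-2*exp(-x))


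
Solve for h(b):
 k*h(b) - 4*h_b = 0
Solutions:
 h(b) = C1*exp(b*k/4)


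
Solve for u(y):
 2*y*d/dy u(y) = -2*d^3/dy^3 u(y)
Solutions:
 u(y) = C1 + Integral(C2*airyai(-y) + C3*airybi(-y), y)


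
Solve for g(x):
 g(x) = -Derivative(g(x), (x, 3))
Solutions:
 g(x) = C3*exp(-x) + (C1*sin(sqrt(3)*x/2) + C2*cos(sqrt(3)*x/2))*exp(x/2)


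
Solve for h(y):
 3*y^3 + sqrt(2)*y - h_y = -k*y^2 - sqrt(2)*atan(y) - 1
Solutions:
 h(y) = C1 + k*y^3/3 + 3*y^4/4 + sqrt(2)*y^2/2 + y + sqrt(2)*(y*atan(y) - log(y^2 + 1)/2)


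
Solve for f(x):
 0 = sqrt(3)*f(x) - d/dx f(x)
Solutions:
 f(x) = C1*exp(sqrt(3)*x)


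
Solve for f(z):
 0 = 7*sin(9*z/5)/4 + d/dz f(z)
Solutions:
 f(z) = C1 + 35*cos(9*z/5)/36


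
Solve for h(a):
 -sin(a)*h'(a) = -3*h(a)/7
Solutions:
 h(a) = C1*(cos(a) - 1)^(3/14)/(cos(a) + 1)^(3/14)


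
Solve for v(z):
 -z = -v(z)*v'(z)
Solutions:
 v(z) = -sqrt(C1 + z^2)
 v(z) = sqrt(C1 + z^2)


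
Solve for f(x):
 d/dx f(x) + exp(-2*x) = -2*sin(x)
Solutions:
 f(x) = C1 + 2*cos(x) + exp(-2*x)/2


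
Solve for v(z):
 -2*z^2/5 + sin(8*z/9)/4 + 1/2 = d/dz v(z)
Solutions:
 v(z) = C1 - 2*z^3/15 + z/2 - 9*cos(8*z/9)/32


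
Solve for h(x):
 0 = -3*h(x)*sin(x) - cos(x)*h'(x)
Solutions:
 h(x) = C1*cos(x)^3


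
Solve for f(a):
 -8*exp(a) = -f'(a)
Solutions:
 f(a) = C1 + 8*exp(a)


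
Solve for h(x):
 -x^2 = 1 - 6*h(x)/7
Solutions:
 h(x) = 7*x^2/6 + 7/6


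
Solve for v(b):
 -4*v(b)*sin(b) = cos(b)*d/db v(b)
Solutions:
 v(b) = C1*cos(b)^4


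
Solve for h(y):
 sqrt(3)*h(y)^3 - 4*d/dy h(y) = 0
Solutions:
 h(y) = -sqrt(2)*sqrt(-1/(C1 + sqrt(3)*y))
 h(y) = sqrt(2)*sqrt(-1/(C1 + sqrt(3)*y))


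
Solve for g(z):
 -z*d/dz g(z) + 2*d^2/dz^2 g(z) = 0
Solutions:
 g(z) = C1 + C2*erfi(z/2)


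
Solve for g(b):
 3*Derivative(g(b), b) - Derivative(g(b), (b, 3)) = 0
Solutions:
 g(b) = C1 + C2*exp(-sqrt(3)*b) + C3*exp(sqrt(3)*b)


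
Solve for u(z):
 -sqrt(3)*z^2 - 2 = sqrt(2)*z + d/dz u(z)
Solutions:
 u(z) = C1 - sqrt(3)*z^3/3 - sqrt(2)*z^2/2 - 2*z


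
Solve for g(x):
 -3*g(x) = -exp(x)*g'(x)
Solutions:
 g(x) = C1*exp(-3*exp(-x))


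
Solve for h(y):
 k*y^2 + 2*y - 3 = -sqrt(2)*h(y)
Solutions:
 h(y) = sqrt(2)*(-k*y^2 - 2*y + 3)/2


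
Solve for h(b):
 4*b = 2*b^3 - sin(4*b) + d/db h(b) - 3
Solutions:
 h(b) = C1 - b^4/2 + 2*b^2 + 3*b - cos(4*b)/4


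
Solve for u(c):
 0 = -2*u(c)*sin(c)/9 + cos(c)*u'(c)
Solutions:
 u(c) = C1/cos(c)^(2/9)


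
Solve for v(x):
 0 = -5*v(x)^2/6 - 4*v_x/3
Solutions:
 v(x) = 8/(C1 + 5*x)


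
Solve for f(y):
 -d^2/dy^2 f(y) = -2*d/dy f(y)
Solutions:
 f(y) = C1 + C2*exp(2*y)


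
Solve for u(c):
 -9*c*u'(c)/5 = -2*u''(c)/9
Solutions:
 u(c) = C1 + C2*erfi(9*sqrt(5)*c/10)


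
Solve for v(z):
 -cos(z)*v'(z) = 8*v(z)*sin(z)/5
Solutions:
 v(z) = C1*cos(z)^(8/5)


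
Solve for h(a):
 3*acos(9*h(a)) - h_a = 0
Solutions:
 Integral(1/acos(9*_y), (_y, h(a))) = C1 + 3*a


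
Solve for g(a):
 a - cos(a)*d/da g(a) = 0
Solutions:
 g(a) = C1 + Integral(a/cos(a), a)


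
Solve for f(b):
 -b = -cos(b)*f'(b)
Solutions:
 f(b) = C1 + Integral(b/cos(b), b)


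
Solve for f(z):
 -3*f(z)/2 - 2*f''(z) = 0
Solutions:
 f(z) = C1*sin(sqrt(3)*z/2) + C2*cos(sqrt(3)*z/2)


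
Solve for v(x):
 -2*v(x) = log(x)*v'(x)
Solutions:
 v(x) = C1*exp(-2*li(x))


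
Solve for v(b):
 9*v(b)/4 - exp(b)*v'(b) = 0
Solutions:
 v(b) = C1*exp(-9*exp(-b)/4)


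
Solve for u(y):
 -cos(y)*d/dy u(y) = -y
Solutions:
 u(y) = C1 + Integral(y/cos(y), y)


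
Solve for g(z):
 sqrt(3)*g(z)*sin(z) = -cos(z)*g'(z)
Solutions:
 g(z) = C1*cos(z)^(sqrt(3))


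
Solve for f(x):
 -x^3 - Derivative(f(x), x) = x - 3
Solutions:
 f(x) = C1 - x^4/4 - x^2/2 + 3*x


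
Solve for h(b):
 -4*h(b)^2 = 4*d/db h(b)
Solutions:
 h(b) = 1/(C1 + b)


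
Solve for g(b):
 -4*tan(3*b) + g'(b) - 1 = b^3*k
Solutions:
 g(b) = C1 + b^4*k/4 + b - 4*log(cos(3*b))/3


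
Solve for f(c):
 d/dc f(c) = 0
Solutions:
 f(c) = C1


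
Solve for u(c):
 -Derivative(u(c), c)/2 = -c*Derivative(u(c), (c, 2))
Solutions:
 u(c) = C1 + C2*c^(3/2)


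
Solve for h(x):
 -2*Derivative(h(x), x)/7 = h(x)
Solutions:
 h(x) = C1*exp(-7*x/2)


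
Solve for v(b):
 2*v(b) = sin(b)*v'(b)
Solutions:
 v(b) = C1*(cos(b) - 1)/(cos(b) + 1)


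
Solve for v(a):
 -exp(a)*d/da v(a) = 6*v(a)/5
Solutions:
 v(a) = C1*exp(6*exp(-a)/5)


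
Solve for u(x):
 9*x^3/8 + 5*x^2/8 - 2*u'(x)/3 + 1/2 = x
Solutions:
 u(x) = C1 + 27*x^4/64 + 5*x^3/16 - 3*x^2/4 + 3*x/4


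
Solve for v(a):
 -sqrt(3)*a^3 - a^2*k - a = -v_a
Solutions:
 v(a) = C1 + sqrt(3)*a^4/4 + a^3*k/3 + a^2/2


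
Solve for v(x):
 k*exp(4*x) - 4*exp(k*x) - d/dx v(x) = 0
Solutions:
 v(x) = C1 + k*exp(4*x)/4 - 4*exp(k*x)/k


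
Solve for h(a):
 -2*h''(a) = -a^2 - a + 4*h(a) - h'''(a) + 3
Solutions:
 h(a) = C1*exp(a*(-2^(1/3)*(3*sqrt(105) + 31)^(1/3) - 2*2^(2/3)/(3*sqrt(105) + 31)^(1/3) + 4)/6)*sin(2^(1/3)*sqrt(3)*a*(-(3*sqrt(105) + 31)^(1/3) + 2*2^(1/3)/(3*sqrt(105) + 31)^(1/3))/6) + C2*exp(a*(-2^(1/3)*(3*sqrt(105) + 31)^(1/3) - 2*2^(2/3)/(3*sqrt(105) + 31)^(1/3) + 4)/6)*cos(2^(1/3)*sqrt(3)*a*(-(3*sqrt(105) + 31)^(1/3) + 2*2^(1/3)/(3*sqrt(105) + 31)^(1/3))/6) + C3*exp(a*(2*2^(2/3)/(3*sqrt(105) + 31)^(1/3) + 2 + 2^(1/3)*(3*sqrt(105) + 31)^(1/3))/3) + a^2/4 + a/4 - 1


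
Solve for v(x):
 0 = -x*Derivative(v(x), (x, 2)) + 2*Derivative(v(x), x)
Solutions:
 v(x) = C1 + C2*x^3


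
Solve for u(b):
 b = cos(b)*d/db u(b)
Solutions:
 u(b) = C1 + Integral(b/cos(b), b)


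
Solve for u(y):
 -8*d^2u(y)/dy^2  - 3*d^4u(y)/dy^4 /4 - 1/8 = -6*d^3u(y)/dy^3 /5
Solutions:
 u(y) = C1 + C2*y - y^2/128 + (C3*sin(4*sqrt(141)*y/15) + C4*cos(4*sqrt(141)*y/15))*exp(4*y/5)


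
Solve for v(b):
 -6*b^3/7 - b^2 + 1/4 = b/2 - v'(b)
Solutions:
 v(b) = C1 + 3*b^4/14 + b^3/3 + b^2/4 - b/4


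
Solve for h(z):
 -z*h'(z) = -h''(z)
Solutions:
 h(z) = C1 + C2*erfi(sqrt(2)*z/2)


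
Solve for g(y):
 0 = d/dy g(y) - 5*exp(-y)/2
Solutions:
 g(y) = C1 - 5*exp(-y)/2


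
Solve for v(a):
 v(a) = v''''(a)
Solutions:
 v(a) = C1*exp(-a) + C2*exp(a) + C3*sin(a) + C4*cos(a)


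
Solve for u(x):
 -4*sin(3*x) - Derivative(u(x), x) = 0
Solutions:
 u(x) = C1 + 4*cos(3*x)/3


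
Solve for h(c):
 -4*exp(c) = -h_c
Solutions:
 h(c) = C1 + 4*exp(c)


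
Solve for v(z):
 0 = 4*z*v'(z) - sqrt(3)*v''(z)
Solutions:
 v(z) = C1 + C2*erfi(sqrt(2)*3^(3/4)*z/3)


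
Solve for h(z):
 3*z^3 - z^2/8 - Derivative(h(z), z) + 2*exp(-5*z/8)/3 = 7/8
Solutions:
 h(z) = C1 + 3*z^4/4 - z^3/24 - 7*z/8 - 16*exp(-5*z/8)/15


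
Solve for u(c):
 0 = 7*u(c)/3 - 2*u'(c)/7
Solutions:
 u(c) = C1*exp(49*c/6)


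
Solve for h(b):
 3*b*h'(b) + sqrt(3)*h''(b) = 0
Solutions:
 h(b) = C1 + C2*erf(sqrt(2)*3^(1/4)*b/2)


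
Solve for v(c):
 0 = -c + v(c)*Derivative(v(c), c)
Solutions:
 v(c) = -sqrt(C1 + c^2)
 v(c) = sqrt(C1 + c^2)


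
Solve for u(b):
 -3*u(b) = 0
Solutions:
 u(b) = 0


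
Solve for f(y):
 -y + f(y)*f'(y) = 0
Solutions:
 f(y) = -sqrt(C1 + y^2)
 f(y) = sqrt(C1 + y^2)


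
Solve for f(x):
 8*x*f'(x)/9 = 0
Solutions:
 f(x) = C1


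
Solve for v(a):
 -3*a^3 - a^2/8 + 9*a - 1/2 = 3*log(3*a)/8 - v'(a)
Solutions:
 v(a) = C1 + 3*a^4/4 + a^3/24 - 9*a^2/2 + 3*a*log(a)/8 + a/8 + 3*a*log(3)/8


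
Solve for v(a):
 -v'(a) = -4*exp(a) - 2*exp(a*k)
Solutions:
 v(a) = C1 + 4*exp(a) + 2*exp(a*k)/k


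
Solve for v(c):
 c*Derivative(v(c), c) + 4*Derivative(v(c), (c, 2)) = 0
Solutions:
 v(c) = C1 + C2*erf(sqrt(2)*c/4)


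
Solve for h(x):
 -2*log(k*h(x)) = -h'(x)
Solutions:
 li(k*h(x))/k = C1 + 2*x


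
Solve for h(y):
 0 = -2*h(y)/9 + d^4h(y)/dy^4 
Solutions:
 h(y) = C1*exp(-2^(1/4)*sqrt(3)*y/3) + C2*exp(2^(1/4)*sqrt(3)*y/3) + C3*sin(2^(1/4)*sqrt(3)*y/3) + C4*cos(2^(1/4)*sqrt(3)*y/3)


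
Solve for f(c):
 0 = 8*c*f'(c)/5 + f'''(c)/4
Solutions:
 f(c) = C1 + Integral(C2*airyai(-2*10^(2/3)*c/5) + C3*airybi(-2*10^(2/3)*c/5), c)


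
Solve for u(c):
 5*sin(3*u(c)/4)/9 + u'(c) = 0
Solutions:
 5*c/9 + 2*log(cos(3*u(c)/4) - 1)/3 - 2*log(cos(3*u(c)/4) + 1)/3 = C1


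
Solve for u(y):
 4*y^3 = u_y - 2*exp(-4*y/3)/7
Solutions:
 u(y) = C1 + y^4 - 3*exp(-4*y/3)/14


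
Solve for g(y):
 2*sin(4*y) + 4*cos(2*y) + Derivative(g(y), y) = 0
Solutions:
 g(y) = C1 - 2*sin(2*y) + cos(4*y)/2


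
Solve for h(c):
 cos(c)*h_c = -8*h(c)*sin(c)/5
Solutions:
 h(c) = C1*cos(c)^(8/5)


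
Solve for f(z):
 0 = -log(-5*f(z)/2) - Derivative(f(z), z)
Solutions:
 Integral(1/(log(-_y) - log(2) + log(5)), (_y, f(z))) = C1 - z


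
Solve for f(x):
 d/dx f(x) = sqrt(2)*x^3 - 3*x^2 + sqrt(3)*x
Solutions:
 f(x) = C1 + sqrt(2)*x^4/4 - x^3 + sqrt(3)*x^2/2


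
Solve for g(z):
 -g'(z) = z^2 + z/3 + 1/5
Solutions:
 g(z) = C1 - z^3/3 - z^2/6 - z/5


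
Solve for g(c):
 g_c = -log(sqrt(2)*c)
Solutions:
 g(c) = C1 - c*log(c) - c*log(2)/2 + c


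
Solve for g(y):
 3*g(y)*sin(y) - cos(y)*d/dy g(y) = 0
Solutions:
 g(y) = C1/cos(y)^3


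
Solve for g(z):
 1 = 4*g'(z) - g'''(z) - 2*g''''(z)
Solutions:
 g(z) = C1 + C2*exp(-z*((12*sqrt(321) + 215)^(-1/3) + 2 + (12*sqrt(321) + 215)^(1/3))/12)*sin(sqrt(3)*z*(-(12*sqrt(321) + 215)^(1/3) + (12*sqrt(321) + 215)^(-1/3))/12) + C3*exp(-z*((12*sqrt(321) + 215)^(-1/3) + 2 + (12*sqrt(321) + 215)^(1/3))/12)*cos(sqrt(3)*z*(-(12*sqrt(321) + 215)^(1/3) + (12*sqrt(321) + 215)^(-1/3))/12) + C4*exp(z*(-1 + (12*sqrt(321) + 215)^(-1/3) + (12*sqrt(321) + 215)^(1/3))/6) + z/4


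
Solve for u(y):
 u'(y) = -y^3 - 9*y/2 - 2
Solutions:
 u(y) = C1 - y^4/4 - 9*y^2/4 - 2*y


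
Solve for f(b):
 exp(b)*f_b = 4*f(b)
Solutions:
 f(b) = C1*exp(-4*exp(-b))


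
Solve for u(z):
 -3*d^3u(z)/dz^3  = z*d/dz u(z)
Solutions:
 u(z) = C1 + Integral(C2*airyai(-3^(2/3)*z/3) + C3*airybi(-3^(2/3)*z/3), z)


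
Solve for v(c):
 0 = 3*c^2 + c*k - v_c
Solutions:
 v(c) = C1 + c^3 + c^2*k/2


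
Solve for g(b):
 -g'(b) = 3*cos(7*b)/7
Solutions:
 g(b) = C1 - 3*sin(7*b)/49


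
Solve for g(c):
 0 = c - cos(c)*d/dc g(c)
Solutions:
 g(c) = C1 + Integral(c/cos(c), c)


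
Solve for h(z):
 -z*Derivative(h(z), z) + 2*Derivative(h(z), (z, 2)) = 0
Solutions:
 h(z) = C1 + C2*erfi(z/2)
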